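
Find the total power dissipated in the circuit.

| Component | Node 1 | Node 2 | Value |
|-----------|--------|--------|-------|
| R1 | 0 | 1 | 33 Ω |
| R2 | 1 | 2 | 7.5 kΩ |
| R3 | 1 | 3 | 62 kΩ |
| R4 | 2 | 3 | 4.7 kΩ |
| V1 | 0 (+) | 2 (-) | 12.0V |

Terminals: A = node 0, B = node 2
Nodal analysis, taking node 2 as the 0 V reference.
Source V1 fixes V_0 = 12 V.
KCL at each unknown node (sum of currents leaving = 0; resistances in Ω):
  Node 1: (V_1 - 12)/33 + (V_1 - 0)/7500 + (V_1 - V_3)/62000 = 0
  Node 3: (V_3 - V_1)/62000 + (V_3 - 0)/4700 = 0
Collecting terms (coefficients in siemens):
  0.03045·V_1 - 0.00001613·V_3 = 0.3636
  0.0002289·V_3 - 0.00001613·V_1 = 0
Determinant D = (0.03045)(0.0002289) - (-0.00001613)(-0.00001613) = 0.00000697
V_1 = [(0.3636)(0.0002289) - (-0.00001613)(0)]/D = 11.94 V
V_3 = [(0.03045)(0) - (0.3636)(-0.00001613)]/D = 0.8415 V
Power in each resistor, P = (ΔV)²/R:
  P_R1 = (12 - 11.94)²/33 = 0.0001035 W
  P_R2 = (11.94 - 0)²/7500 = 0.01901 W
  P_R3 = (11.94 - 0.8415)²/62000 = 0.001987 W
  P_R4 = (0 - 0.8415)²/4700 = 0.0001506 W
P_total = P_R1 + P_R2 + P_R3 + P_R4 = 0.02125 W

Final answer: 0.02125 W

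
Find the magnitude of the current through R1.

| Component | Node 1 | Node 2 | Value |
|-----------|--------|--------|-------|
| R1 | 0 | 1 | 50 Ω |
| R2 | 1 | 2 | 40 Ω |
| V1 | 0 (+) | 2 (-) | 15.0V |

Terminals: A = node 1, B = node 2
Nodal analysis, taking node 2 as the 0 V reference.
Source V1 fixes V_0 = 15 V.
KCL at each unknown node (sum of currents leaving = 0; resistances in Ω):
  Node 1: (V_1 - 15)/50 + (V_1 - 0)/40 = 0
Collecting terms: 0.045 × V_1 = 0.3  =>  V_1 = 6.667 V
I_R1 = (V_0 - V_1)/R1 = (15 - 6.667)/50 = 0.1667 A
|I_R1| = 0.1667 A

Final answer: |I_R1| = 0.1667 A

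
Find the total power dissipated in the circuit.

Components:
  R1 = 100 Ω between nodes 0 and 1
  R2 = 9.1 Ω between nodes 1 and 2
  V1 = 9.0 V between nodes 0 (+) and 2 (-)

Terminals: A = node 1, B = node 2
Nodal analysis, taking node 2 as the 0 V reference.
Source V1 fixes V_0 = 9 V.
KCL at each unknown node (sum of currents leaving = 0; resistances in Ω):
  Node 1: (V_1 - 9)/100 + (V_1 - 0)/9.1 = 0
Collecting terms: 0.1199 × V_1 = 0.09  =>  V_1 = 0.7507 V
Power in each resistor, P = (ΔV)²/R:
  P_R1 = (9 - 0.7507)²/100 = 0.6805 W
  P_R2 = (0.7507 - 0)²/9.1 = 0.06193 W
P_total = P_R1 + P_R2 = 0.7424 W

Final answer: 0.7424 W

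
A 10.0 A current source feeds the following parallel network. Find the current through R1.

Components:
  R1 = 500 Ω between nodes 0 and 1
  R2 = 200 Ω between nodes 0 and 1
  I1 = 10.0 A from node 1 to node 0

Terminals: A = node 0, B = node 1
All resistors sit directly between nodes 0 and 1, so they are in parallel and share one voltage V; the full source current 10 A splits among them.
1/R_par = 1/500 + 1/200 = 0.007 S  =>  R_par = 142.9 Ω
V = I × R_par = 10 × 142.9 = 1429 V
I_R1 = V/R1 = 1429/500 = 2.857 A

Final answer: 2.857 A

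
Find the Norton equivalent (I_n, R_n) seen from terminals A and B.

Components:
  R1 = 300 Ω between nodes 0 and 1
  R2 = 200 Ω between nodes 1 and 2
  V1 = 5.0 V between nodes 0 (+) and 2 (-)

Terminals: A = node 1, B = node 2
Find the Thévenin equivalent first; then I_n = V_th/R_th and R_n = R_th.
Step 1 — V_th is the open-circuit voltage V_A - V_B (nothing connected across the terminals).
Nodal analysis, taking node 2 as the 0 V reference.
Source V1 fixes V_0 = 5 V.
KCL at each unknown node (sum of currents leaving = 0; resistances in Ω):
  Node 1: (V_1 - 5)/300 + (V_1 - 0)/200 = 0
Collecting terms: 0.008333 × V_1 = 0.01667  =>  V_1 = 2 V
V_th = V_1 - V_2 = 2 - 0 = 2 V
Step 2 — R_th: zero the source — replace V1 by a short circuit (node 2 merges into node 0) — and find the resistance seen between A (node 1) and B (node 0).
Reduce the network between node 1 (A) and node 0 (B) by series/parallel combination:
  Rp1 = R1 ‖ R2 (parallel, both between nodes 0 and 1) = 1/(1/300 + 1/200) = 120 Ω
R_th = 120 Ω
I_n = V_th/R_th = 2/120 = 0.01667 A, and R_n = R_th = 120 Ω

Final answer: I_n = 0.01667 A, R_n = 120 Ω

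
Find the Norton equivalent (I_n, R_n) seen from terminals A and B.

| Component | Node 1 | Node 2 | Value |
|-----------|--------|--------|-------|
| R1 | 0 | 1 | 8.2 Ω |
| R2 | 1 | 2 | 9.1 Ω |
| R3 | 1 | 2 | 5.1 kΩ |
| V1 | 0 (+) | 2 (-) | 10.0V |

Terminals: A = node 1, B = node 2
Find the Thévenin equivalent first; then I_n = V_th/R_th and R_n = R_th.
Step 1 — V_th is the open-circuit voltage V_A - V_B (nothing connected across the terminals).
Nodal analysis, taking node 2 as the 0 V reference.
Source V1 fixes V_0 = 10 V.
KCL at each unknown node (sum of currents leaving = 0; resistances in Ω):
  Node 1: (V_1 - 10)/8.2 + (V_1 - 0)/9.1 + (V_1 - 0)/5100 = 0
Collecting terms: 0.232 × V_1 = 1.22  =>  V_1 = 5.256 V
V_th = V_1 - V_2 = 5.256 - 0 = 5.256 V
Step 2 — R_th: zero the source — replace V1 by a short circuit (node 2 merges into node 0) — and find the resistance seen between A (node 1) and B (node 0).
Reduce the network between node 1 (A) and node 0 (B) by series/parallel combination:
  Rp1 = R1 ‖ R2 ‖ R3 (parallel, all between nodes 0 and 1) = 1/(1/8.2 + 1/9.1 + 1/5100) = 4.31 Ω
R_th = 4.31 Ω
I_n = V_th/R_th = 5.256/4.31 = 1.22 A, and R_n = R_th = 4.31 Ω

Final answer: I_n = 1.22 A, R_n = 4.31 Ω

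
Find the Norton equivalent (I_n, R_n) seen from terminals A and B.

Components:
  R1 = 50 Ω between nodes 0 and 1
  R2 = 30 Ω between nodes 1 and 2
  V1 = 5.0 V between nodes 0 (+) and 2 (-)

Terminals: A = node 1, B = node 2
Find the Thévenin equivalent first; then I_n = V_th/R_th and R_n = R_th.
Step 1 — V_th is the open-circuit voltage V_A - V_B (nothing connected across the terminals).
Nodal analysis, taking node 2 as the 0 V reference.
Source V1 fixes V_0 = 5 V.
KCL at each unknown node (sum of currents leaving = 0; resistances in Ω):
  Node 1: (V_1 - 5)/50 + (V_1 - 0)/30 = 0
Collecting terms: 0.05333 × V_1 = 0.1  =>  V_1 = 1.875 V
V_th = V_1 - V_2 = 1.875 - 0 = 1.875 V
Step 2 — R_th: zero the source — replace V1 by a short circuit (node 2 merges into node 0) — and find the resistance seen between A (node 1) and B (node 0).
Reduce the network between node 1 (A) and node 0 (B) by series/parallel combination:
  Rp1 = R1 ‖ R2 (parallel, both between nodes 0 and 1) = 1/(1/50 + 1/30) = 18.75 Ω
R_th = 18.75 Ω
I_n = V_th/R_th = 1.875/18.75 = 0.1 A, and R_n = R_th = 18.75 Ω

Final answer: I_n = 0.1 A, R_n = 18.75 Ω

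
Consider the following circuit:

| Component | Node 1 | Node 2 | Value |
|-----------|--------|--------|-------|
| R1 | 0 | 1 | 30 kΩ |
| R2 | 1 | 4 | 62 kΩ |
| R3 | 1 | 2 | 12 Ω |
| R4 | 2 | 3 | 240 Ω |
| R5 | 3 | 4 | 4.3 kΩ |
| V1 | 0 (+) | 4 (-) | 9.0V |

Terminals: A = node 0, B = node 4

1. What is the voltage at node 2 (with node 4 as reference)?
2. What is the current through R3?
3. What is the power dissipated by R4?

Nodal analysis, taking node 4 as the 0 V reference.
Source V1 fixes V_0 = 9 V.
KCL at each unknown node (sum of currents leaving = 0; resistances in Ω):
  Node 1: (V_1 - 9)/30000 + (V_1 - 0)/62000 + (V_1 - V_2)/12 = 0
  Node 2: (V_2 - V_1)/12 + (V_2 - V_3)/240 = 0
  Node 3: (V_3 - V_2)/240 + (V_3 - 0)/4300 = 0
Collecting terms (coefficients in siemens):
  0.08338·V_1 - 0.08333·V_2 = 0.0003
  0.0875·V_2 - 0.08333·V_1 - 0.004167·V_3 = 0
  0.004399·V_3 - 0.004167·V_2 = 0
Solving these 3 simultaneous equations (Gaussian elimination) gives:
  V_1 = 1.115 V, V_2 = 1.112 V, V_3 = 1.053 V
Part 1:
  Read off the nodal solution: V_2 = 1.112 V
Part 2:
  I_R3 = (V_1 - V_2)/R3 = (1.115 - 1.112)/12 = 0.0002449 A
  Magnitude: I_R3 = 0.0002449 A
Part 3:
  I_R4 = (V_2 - V_3)/R4 = (1.112 - 1.053)/240 = 0.0002449 A
  P_R4 = I_R4² × R4 = (0.0002449)² × 240 = 0.00001439 W

Final answers:
1. V_2 = 1.112 V
2. I_R3 = 0.0002449 A
3. P_R4 = 1.439e-05 W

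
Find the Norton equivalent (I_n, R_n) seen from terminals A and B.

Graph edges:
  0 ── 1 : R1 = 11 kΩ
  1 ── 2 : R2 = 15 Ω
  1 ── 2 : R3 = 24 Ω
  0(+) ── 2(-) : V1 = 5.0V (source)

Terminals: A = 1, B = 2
Find the Thévenin equivalent first; then I_n = V_th/R_th and R_n = R_th.
Step 1 — V_th is the open-circuit voltage V_A - V_B (nothing connected across the terminals).
Nodal analysis, taking node 2 as the 0 V reference.
Source V1 fixes V_0 = 5 V.
KCL at each unknown node (sum of currents leaving = 0; resistances in Ω):
  Node 1: (V_1 - 5)/11000 + (V_1 - 0)/15 + (V_1 - 0)/24 = 0
Collecting terms: 0.1084 × V_1 = 0.0004545  =>  V_1 = 0.004192 V
V_th = V_1 - V_2 = 0.004192 - 0 = 0.004192 V
Step 2 — R_th: zero the source — replace V1 by a short circuit (node 2 merges into node 0) — and find the resistance seen between A (node 1) and B (node 0).
Reduce the network between node 1 (A) and node 0 (B) by series/parallel combination:
  Rp1 = R1 ‖ R2 ‖ R3 (parallel, all between nodes 0 and 1) = 1/(1/11000 + 1/15 + 1/24) = 9.223 Ω
R_th = 9.223 Ω
I_n = V_th/R_th = 0.004192/9.223 = 0.0004545 A, and R_n = R_th = 9.223 Ω

Final answer: I_n = 0.0004545 A, R_n = 9.223 Ω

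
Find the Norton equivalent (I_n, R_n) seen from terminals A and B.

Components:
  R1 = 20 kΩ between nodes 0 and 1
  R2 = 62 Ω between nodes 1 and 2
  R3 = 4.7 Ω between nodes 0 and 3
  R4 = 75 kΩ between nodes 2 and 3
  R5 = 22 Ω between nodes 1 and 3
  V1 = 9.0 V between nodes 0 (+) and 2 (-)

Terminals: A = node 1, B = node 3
Find the Thévenin equivalent first; then I_n = V_th/R_th and R_n = R_th.
Step 1 — V_th is the open-circuit voltage V_A - V_B (nothing connected across the terminals).
Nodal analysis, taking node 2 as the 0 V reference.
Source V1 fixes V_0 = 9 V.
KCL at each unknown node (sum of currents leaving = 0; resistances in Ω):
  Node 1: (V_1 - 9)/20000 + (V_1 - 0)/62 + (V_1 - V_3)/22 = 0
  Node 3: (V_3 - 9)/4.7 + (V_3 - 0)/75000 + (V_3 - V_1)/22 = 0
Collecting terms (coefficients in siemens):
  0.06163·V_1 - 0.04545·V_3 = 0.00045
  0.2582·V_3 - 0.04545·V_1 = 1.915
Determinant D = (0.06163)(0.2582) - (-0.04545)(-0.04545) = 0.01385
V_1 = [(0.00045)(0.2582) - (-0.04545)(1.915)]/D = 6.293 V
V_3 = [(0.06163)(1.915) - (0.00045)(-0.04545)]/D = 8.523 V
V_th = V_1 - V_3 = 6.293 - 8.523 = -2.23 V
Step 2 — R_th: zero the source — replace V1 by a short circuit (node 2 merges into node 0) — and find the resistance seen between A (node 1) and B (node 3).
Reduce the network between node 1 (A) and node 3 (B) by series/parallel combination:
  Rp1 = R1 ‖ R2 (parallel, both between nodes 0 and 1) = 1/(1/20000 + 1/62) = 61.81 Ω
  Rp2 = R3 ‖ R4 (parallel, both between nodes 0 and 3) = 1/(1/4.7 + 1/75000) = 4.7 Ω
  Rs1 = Rp1 + Rp2 (series, joined only at node 0) = 61.81 + 4.7 = 66.51 Ω
  Rp3 = R5 ‖ Rs1 (parallel, both between nodes 1 and 3) = 1/(1/22 + 1/66.51) = 16.53 Ω
R_th = 16.53 Ω
I_n = V_th/R_th = -2.23/16.53 = -0.1349 A, and R_n = R_th = 16.53 Ω

Final answer: I_n = -0.1349 A, R_n = 16.53 Ω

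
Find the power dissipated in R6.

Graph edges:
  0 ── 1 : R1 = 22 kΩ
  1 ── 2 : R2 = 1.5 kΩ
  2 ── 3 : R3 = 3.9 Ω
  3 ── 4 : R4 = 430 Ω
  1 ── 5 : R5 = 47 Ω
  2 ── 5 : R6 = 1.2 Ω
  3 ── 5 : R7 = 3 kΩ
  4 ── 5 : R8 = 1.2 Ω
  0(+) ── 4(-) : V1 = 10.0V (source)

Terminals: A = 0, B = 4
Nodal analysis, taking node 4 as the 0 V reference.
Source V1 fixes V_0 = 10 V.
KCL at each unknown node (sum of currents leaving = 0; resistances in Ω):
  Node 1: (V_1 - 10)/22000 + (V_1 - V_2)/1500 + (V_1 - V_5)/47 = 0
  Node 2: (V_2 - V_1)/1500 + (V_2 - V_3)/3.9 + (V_2 - V_5)/1.2 = 0
  Node 3: (V_3 - V_2)/3.9 + (V_3 - 0)/430 + (V_3 - V_5)/3000 = 0
  Node 5: (V_5 - V_1)/47 + (V_5 - V_2)/1.2 + (V_5 - V_3)/3000 + (V_5 - 0)/1.2 = 0
Collecting terms (coefficients in siemens):
  0.02199·V_1 - 0.0006667·V_2 - 0.02128·V_5 = 0.0004545
  1.09·V_2 - 0.0006667·V_1 - 0.2564·V_3 - 0.8333·V_5 = 0
  0.2591·V_3 - 0.2564·V_2 - 0.0003333·V_5 = 0
  1.688·V_5 - 0.02128·V_1 - 0.8333·V_2 - 0.0003333·V_3 = 0
Solving these 4 simultaneous equations (Gaussian elimination) gives:
  V_1 = 0.02121 V, V_2 = 0.0005577 V, V_3 = 0.0005527 V, V_5 = 0.0005428 V
I_R6 = (V_2 - V_5)/R6 = (0.0005577 - 0.0005428)/1.2 = 0.00001248 A
P_R6 = I_R6² × R6 = (0.00001248)² × 1.2 = 0.000000000187 W

Final answer: 1.87e-10 W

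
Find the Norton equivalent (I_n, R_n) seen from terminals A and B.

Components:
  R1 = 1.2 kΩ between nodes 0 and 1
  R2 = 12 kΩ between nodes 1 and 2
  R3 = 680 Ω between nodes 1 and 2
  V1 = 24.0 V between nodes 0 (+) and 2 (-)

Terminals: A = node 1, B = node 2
Find the Thévenin equivalent first; then I_n = V_th/R_th and R_n = R_th.
Step 1 — V_th is the open-circuit voltage V_A - V_B (nothing connected across the terminals).
Nodal analysis, taking node 2 as the 0 V reference.
Source V1 fixes V_0 = 24 V.
KCL at each unknown node (sum of currents leaving = 0; resistances in Ω):
  Node 1: (V_1 - 24)/1200 + (V_1 - 0)/12000 + (V_1 - 0)/680 = 0
Collecting terms: 0.002387 × V_1 = 0.02  =>  V_1 = 8.378 V
V_th = V_1 - V_2 = 8.378 - 0 = 8.378 V
Step 2 — R_th: zero the source — replace V1 by a short circuit (node 2 merges into node 0) — and find the resistance seen between A (node 1) and B (node 0).
Reduce the network between node 1 (A) and node 0 (B) by series/parallel combination:
  Rp1 = R1 ‖ R2 ‖ R3 (parallel, all between nodes 0 and 1) = 1/(1/1200 + 1/12000 + 1/680) = 418.9 Ω
R_th = 418.9 Ω
I_n = V_th/R_th = 8.378/418.9 = 0.02 A, and R_n = R_th = 418.9 Ω

Final answer: I_n = 0.02 A, R_n = 418.9 Ω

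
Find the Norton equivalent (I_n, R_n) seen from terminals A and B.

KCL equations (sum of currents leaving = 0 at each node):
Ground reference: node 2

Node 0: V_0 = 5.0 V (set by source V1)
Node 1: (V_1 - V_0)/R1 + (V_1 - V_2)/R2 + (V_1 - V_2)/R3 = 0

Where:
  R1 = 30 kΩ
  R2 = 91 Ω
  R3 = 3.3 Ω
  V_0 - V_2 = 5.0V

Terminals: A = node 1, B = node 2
Find the Thévenin equivalent first; then I_n = V_th/R_th and R_n = R_th.
Step 1 — V_th is the open-circuit voltage V_A - V_B (nothing connected across the terminals).
Nodal analysis, taking node 2 as the 0 V reference.
Source V1 fixes V_0 = 5 V.
KCL at each unknown node (sum of currents leaving = 0; resistances in Ω):
  Node 1: (V_1 - 5)/30000 + (V_1 - 0)/91 + (V_1 - 0)/3.3 = 0
Collecting terms: 0.3141 × V_1 = 0.0001667  =>  V_1 = 0.0005307 V
V_th = V_1 - V_2 = 0.0005307 - 0 = 0.0005307 V
Step 2 — R_th: zero the source — replace V1 by a short circuit (node 2 merges into node 0) — and find the resistance seen between A (node 1) and B (node 0).
Reduce the network between node 1 (A) and node 0 (B) by series/parallel combination:
  Rp1 = R1 ‖ R2 ‖ R3 (parallel, all between nodes 0 and 1) = 1/(1/30000 + 1/91 + 1/3.3) = 3.184 Ω
R_th = 3.184 Ω
I_n = V_th/R_th = 0.0005307/3.184 = 0.0001667 A, and R_n = R_th = 3.184 Ω

Final answer: I_n = 0.0001667 A, R_n = 3.184 Ω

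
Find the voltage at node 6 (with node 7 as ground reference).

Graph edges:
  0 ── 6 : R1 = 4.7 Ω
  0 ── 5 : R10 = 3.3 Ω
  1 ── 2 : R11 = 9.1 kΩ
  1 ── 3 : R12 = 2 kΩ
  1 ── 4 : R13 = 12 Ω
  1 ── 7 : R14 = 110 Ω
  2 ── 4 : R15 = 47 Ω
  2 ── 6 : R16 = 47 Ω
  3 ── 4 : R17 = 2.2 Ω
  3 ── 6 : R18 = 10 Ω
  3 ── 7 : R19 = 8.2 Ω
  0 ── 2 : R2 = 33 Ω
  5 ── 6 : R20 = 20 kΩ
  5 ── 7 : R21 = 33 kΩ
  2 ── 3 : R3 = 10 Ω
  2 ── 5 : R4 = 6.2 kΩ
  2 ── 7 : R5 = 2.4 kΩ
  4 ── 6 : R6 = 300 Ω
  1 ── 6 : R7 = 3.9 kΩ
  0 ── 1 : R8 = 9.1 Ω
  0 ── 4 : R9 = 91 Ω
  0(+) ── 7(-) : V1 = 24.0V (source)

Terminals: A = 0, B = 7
Nodal analysis, taking node 7 as the 0 V reference.
Source V1 fixes V_0 = 24 V.
KCL at each unknown node (sum of currents leaving = 0; resistances in Ω):
  Node 1: (V_1 - V_6)/3900 + (V_1 - 24)/9.1 + (V_1 - V_2)/9100 + (V_1 - V_3)/2000 + (V_1 - V_4)/12 + (V_1 - 0)/110 = 0
  Node 2: (V_2 - 24)/33 + (V_2 - V_3)/10 + (V_2 - V_5)/6200 + (V_2 - 0)/2400 + (V_2 - V_1)/9100 + (V_2 - V_4)/47 + (V_2 - V_6)/47 = 0
  Node 3: (V_3 - V_2)/10 + (V_3 - V_1)/2000 + (V_3 - V_4)/2.2 + (V_3 - V_6)/10 + (V_3 - 0)/8.2 = 0
  Node 4: (V_4 - V_6)/300 + (V_4 - 24)/91 + (V_4 - V_1)/12 + (V_4 - V_2)/47 + (V_4 - V_3)/2.2 = 0
  Node 5: (V_5 - V_2)/6200 + (V_5 - 24)/3.3 + (V_5 - V_6)/20000 + (V_5 - 0)/33000 = 0
  Node 6: (V_6 - 24)/4.7 + (V_6 - V_4)/300 + (V_6 - V_1)/3900 + (V_6 - V_2)/47 + (V_6 - V_3)/10 + (V_6 - V_5)/20000 = 0
Collecting terms (coefficients in siemens):
  0.2032·V_1 - 0.0001099·V_2 - 0.0005·V_3 - 0.08333·V_4 - 0.0002564·V_6 = 2.637
  0.1735·V_2 - 0.0001099·V_1 - 0.1·V_3 - 0.02128·V_4 - 0.0001613·V_5 - 0.02128·V_6 = 0.7273
  0.777·V_3 - 0.0005·V_1 - 0.1·V_2 - 0.4545·V_4 - 0.1·V_6 = 0
  0.5735·V_4 - 0.08333·V_1 - 0.02128·V_2 - 0.4545·V_3 - 0.003333·V_6 = 0.2637
  0.3033·V_5 - 0.0001613·V_2 - 0.00005·V_6 = 7.273
  0.3377·V_6 - 0.0002564·V_1 - 0.02128·V_2 - 0.1·V_3 - 0.003333·V_4 - 0.00005·V_5 = 5.106
Solving these 6 simultaneous equations (Gaussian elimination) gives:
  V_1 = 18.84 V, V_2 = 15.86 V, V_3 = 12.91 V, V_4 = 14.14 V
  V_5 = 23.99 V, V_6 = 20.1 V
The requested potential is V_6 = 20.1 V.

Final answer: V_6 = 20.1 V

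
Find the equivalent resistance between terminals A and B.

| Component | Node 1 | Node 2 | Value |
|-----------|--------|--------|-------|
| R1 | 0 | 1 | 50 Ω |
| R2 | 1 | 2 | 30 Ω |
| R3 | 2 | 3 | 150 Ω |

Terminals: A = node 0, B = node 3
Reduce the network between node 0 (A) and node 3 (B) by series/parallel combination:
  Rs1 = R1 + R2 (series, joined only at node 1) = 50 + 30 = 80 Ω
  Rs2 = R3 + Rs1 (series, joined only at node 2) = 150 + 80 = 230 Ω
R_eq = 230 Ω

Final answer: 230 Ω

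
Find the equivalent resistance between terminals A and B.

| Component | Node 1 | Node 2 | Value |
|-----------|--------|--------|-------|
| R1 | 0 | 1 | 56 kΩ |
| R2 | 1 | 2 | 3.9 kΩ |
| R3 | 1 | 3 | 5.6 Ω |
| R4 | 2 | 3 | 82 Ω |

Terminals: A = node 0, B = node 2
Reduce the network between node 0 (A) and node 2 (B) by series/parallel combination:
  Rs1 = R3 + R4 (series, joined only at node 3) = 5.6 + 82 = 87.6 Ω
  Rp1 = R2 ‖ Rs1 (parallel, both between nodes 1 and 2) = 1/(1/3900 + 1/87.6) = 85.68 Ω
  Rs2 = R1 + Rp1 (series, joined only at node 1) = 56000 + 85.68 = 56090 Ω
R_eq = 56.09 kΩ

Final answer: 56.09 kΩ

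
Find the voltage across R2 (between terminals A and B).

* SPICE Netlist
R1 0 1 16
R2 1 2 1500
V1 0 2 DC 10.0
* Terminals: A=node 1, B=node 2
R1 and R2 are in series across V1 (node 0 → node 1 → node 2), and the output A–B is taken across R2, so this is a voltage divider.
Series current: I = V1/(R1 + R2) = 10/(16 + 1500) = 10/1516 = 0.006596 A
V_R2 = I × R2 = V1 × R2/(R1 + R2) = 10 × 1500/1516 = 9.894 V

Final answer: 9.894 V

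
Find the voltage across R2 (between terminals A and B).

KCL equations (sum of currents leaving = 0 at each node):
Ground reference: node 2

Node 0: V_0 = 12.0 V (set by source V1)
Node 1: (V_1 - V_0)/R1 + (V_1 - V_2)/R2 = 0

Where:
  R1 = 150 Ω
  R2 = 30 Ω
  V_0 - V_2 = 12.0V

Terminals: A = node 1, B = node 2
R1 and R2 are in series across V1 (node 0 → node 1 → node 2), and the output A–B is taken across R2, so this is a voltage divider.
Series current: I = V1/(R1 + R2) = 12/(150 + 30) = 12/180 = 0.06667 A
V_R2 = I × R2 = V1 × R2/(R1 + R2) = 12 × 30/180 = 2 V

Final answer: 2 V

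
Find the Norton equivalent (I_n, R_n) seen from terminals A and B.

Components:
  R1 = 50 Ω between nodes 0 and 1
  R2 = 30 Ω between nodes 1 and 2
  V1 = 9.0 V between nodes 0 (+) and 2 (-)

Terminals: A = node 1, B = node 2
Find the Thévenin equivalent first; then I_n = V_th/R_th and R_n = R_th.
Step 1 — V_th is the open-circuit voltage V_A - V_B (nothing connected across the terminals).
Nodal analysis, taking node 2 as the 0 V reference.
Source V1 fixes V_0 = 9 V.
KCL at each unknown node (sum of currents leaving = 0; resistances in Ω):
  Node 1: (V_1 - 9)/50 + (V_1 - 0)/30 = 0
Collecting terms: 0.05333 × V_1 = 0.18  =>  V_1 = 3.375 V
V_th = V_1 - V_2 = 3.375 - 0 = 3.375 V
Step 2 — R_th: zero the source — replace V1 by a short circuit (node 2 merges into node 0) — and find the resistance seen between A (node 1) and B (node 0).
Reduce the network between node 1 (A) and node 0 (B) by series/parallel combination:
  Rp1 = R1 ‖ R2 (parallel, both between nodes 0 and 1) = 1/(1/50 + 1/30) = 18.75 Ω
R_th = 18.75 Ω
I_n = V_th/R_th = 3.375/18.75 = 0.18 A, and R_n = R_th = 18.75 Ω

Final answer: I_n = 0.18 A, R_n = 18.75 Ω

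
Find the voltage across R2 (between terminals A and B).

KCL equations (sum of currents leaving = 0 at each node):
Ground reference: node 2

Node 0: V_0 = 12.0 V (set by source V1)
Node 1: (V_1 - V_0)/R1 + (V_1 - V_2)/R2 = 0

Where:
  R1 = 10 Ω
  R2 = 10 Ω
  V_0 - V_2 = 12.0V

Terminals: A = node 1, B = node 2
R1 and R2 are in series across V1 (node 0 → node 1 → node 2), and the output A–B is taken across R2, so this is a voltage divider.
Series current: I = V1/(R1 + R2) = 12/(10 + 10) = 12/20 = 0.6 A
V_R2 = I × R2 = V1 × R2/(R1 + R2) = 12 × 10/20 = 6 V

Final answer: 6 V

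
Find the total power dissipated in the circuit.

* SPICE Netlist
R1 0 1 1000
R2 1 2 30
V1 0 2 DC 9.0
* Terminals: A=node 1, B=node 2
Nodal analysis, taking node 2 as the 0 V reference.
Source V1 fixes V_0 = 9 V.
KCL at each unknown node (sum of currents leaving = 0; resistances in Ω):
  Node 1: (V_1 - 9)/1000 + (V_1 - 0)/30 = 0
Collecting terms: 0.03433 × V_1 = 0.009  =>  V_1 = 0.2621 V
Power in each resistor, P = (ΔV)²/R:
  P_R1 = (9 - 0.2621)²/1000 = 0.07635 W
  P_R2 = (0.2621 - 0)²/30 = 0.002291 W
P_total = P_R1 + P_R2 = 0.07864 W

Final answer: 0.07864 W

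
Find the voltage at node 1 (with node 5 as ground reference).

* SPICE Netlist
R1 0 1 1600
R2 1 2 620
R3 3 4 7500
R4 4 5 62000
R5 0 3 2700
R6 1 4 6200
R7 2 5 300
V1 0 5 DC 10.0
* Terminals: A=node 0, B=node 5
Nodal analysis, taking node 5 as the 0 V reference.
Source V1 fixes V_0 = 10 V.
KCL at each unknown node (sum of currents leaving = 0; resistances in Ω):
  Node 1: (V_1 - 10)/1600 + (V_1 - V_2)/620 + (V_1 - V_4)/6200 = 0
  Node 2: (V_2 - V_1)/620 + (V_2 - 0)/300 = 0
  Node 3: (V_3 - V_4)/7500 + (V_3 - 10)/2700 = 0
  Node 4: (V_4 - V_3)/7500 + (V_4 - 0)/62000 + (V_4 - V_1)/6200 = 0
Collecting terms (coefficients in siemens):
  0.002399·V_1 - 0.001613·V_2 - 0.0001613·V_4 = 0.00625
  0.004946·V_2 - 0.001613·V_1 = 0
  0.0005037·V_3 - 0.0001333·V_4 = 0.003704
  0.0003108·V_4 - 0.0001613·V_1 - 0.0001333·V_3 = 0
Solving these 4 simultaneous equations (Gaussian elimination) gives:
  V_1 = 3.836 V, V_2 = 1.251 V, V_3 = 8.89 V, V_4 = 5.805 V
The requested potential is V_1 = 3.836 V.

Final answer: V_1 = 3.836 V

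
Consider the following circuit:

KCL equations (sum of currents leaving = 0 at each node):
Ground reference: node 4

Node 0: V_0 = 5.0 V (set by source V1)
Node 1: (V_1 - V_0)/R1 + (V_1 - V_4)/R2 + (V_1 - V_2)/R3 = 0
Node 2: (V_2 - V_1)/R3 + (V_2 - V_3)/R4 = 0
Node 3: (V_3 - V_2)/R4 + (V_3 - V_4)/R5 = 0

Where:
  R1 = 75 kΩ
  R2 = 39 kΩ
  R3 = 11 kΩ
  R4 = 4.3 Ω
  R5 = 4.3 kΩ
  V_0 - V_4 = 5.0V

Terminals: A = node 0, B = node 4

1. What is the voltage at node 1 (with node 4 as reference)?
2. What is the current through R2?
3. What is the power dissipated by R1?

Nodal analysis, taking node 4 as the 0 V reference.
Source V1 fixes V_0 = 5 V.
KCL at each unknown node (sum of currents leaving = 0; resistances in Ω):
  Node 1: (V_1 - 5)/75000 + (V_1 - 0)/39000 + (V_1 - V_2)/11000 = 0
  Node 2: (V_2 - V_1)/11000 + (V_2 - V_3)/4.3 = 0
  Node 3: (V_3 - V_2)/4.3 + (V_3 - 0)/4300 = 0
Collecting terms (coefficients in siemens):
  0.0001299·V_1 - 0.00009091·V_2 = 0.00006667
  0.2326·V_2 - 0.00009091·V_1 - 0.2326·V_3 = 0
  0.2328·V_3 - 0.2326·V_2 = 0
Solving these 3 simultaneous equations (Gaussian elimination) gives:
  V_1 = 0.6391 V, V_2 = 0.1797 V, V_3 = 0.1796 V
Part 1:
  Read off the nodal solution: V_1 = 0.6391 V
Part 2:
  I_R2 = (V_1 - V_4)/R2 = (0.6391 - 0)/39000 = 0.00001639 A
  Magnitude: I_R2 = 0.00001639 A
Part 3:
  I_R1 = (V_0 - V_1)/R1 = (5 - 0.6391)/75000 = 0.00005815 A
  P_R1 = I_R1² × R1 = (0.00005815)² × 75000 = 0.0002536 W

Final answers:
1. V_1 = 0.6391 V
2. I_R2 = 1.639e-05 A
3. P_R1 = 0.0002536 W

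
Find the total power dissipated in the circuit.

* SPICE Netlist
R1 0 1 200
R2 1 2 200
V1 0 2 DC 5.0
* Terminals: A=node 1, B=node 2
Nodal analysis, taking node 2 as the 0 V reference.
Source V1 fixes V_0 = 5 V.
KCL at each unknown node (sum of currents leaving = 0; resistances in Ω):
  Node 1: (V_1 - 5)/200 + (V_1 - 0)/200 = 0
Collecting terms: 0.01 × V_1 = 0.025  =>  V_1 = 2.5 V
Power in each resistor, P = (ΔV)²/R:
  P_R1 = (5 - 2.5)²/200 = 0.03125 W
  P_R2 = (2.5 - 0)²/200 = 0.03125 W
P_total = P_R1 + P_R2 = 0.0625 W

Final answer: 0.0625 W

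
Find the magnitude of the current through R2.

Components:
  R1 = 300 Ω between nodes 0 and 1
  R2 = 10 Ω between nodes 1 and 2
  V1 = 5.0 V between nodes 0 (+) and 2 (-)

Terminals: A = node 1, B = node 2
Nodal analysis, taking node 2 as the 0 V reference.
Source V1 fixes V_0 = 5 V.
KCL at each unknown node (sum of currents leaving = 0; resistances in Ω):
  Node 1: (V_1 - 5)/300 + (V_1 - 0)/10 = 0
Collecting terms: 0.1033 × V_1 = 0.01667  =>  V_1 = 0.1613 V
I_R2 = (V_1 - V_2)/R2 = (0.1613 - 0)/10 = 0.01613 A
|I_R2| = 0.01613 A

Final answer: |I_R2| = 0.01613 A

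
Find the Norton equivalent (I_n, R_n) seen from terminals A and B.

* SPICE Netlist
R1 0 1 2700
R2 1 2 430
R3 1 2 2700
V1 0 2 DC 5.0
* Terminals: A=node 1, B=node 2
Find the Thévenin equivalent first; then I_n = V_th/R_th and R_n = R_th.
Step 1 — V_th is the open-circuit voltage V_A - V_B (nothing connected across the terminals).
Nodal analysis, taking node 2 as the 0 V reference.
Source V1 fixes V_0 = 5 V.
KCL at each unknown node (sum of currents leaving = 0; resistances in Ω):
  Node 1: (V_1 - 5)/2700 + (V_1 - 0)/430 + (V_1 - 0)/2700 = 0
Collecting terms: 0.003066 × V_1 = 0.001852  =>  V_1 = 0.6039 V
V_th = V_1 - V_2 = 0.6039 - 0 = 0.6039 V
Step 2 — R_th: zero the source — replace V1 by a short circuit (node 2 merges into node 0) — and find the resistance seen between A (node 1) and B (node 0).
Reduce the network between node 1 (A) and node 0 (B) by series/parallel combination:
  Rp1 = R1 ‖ R2 ‖ R3 (parallel, all between nodes 0 and 1) = 1/(1/2700 + 1/430 + 1/2700) = 326.1 Ω
R_th = 326.1 Ω
I_n = V_th/R_th = 0.6039/326.1 = 0.001852 A, and R_n = R_th = 326.1 Ω

Final answer: I_n = 0.001852 A, R_n = 326.1 Ω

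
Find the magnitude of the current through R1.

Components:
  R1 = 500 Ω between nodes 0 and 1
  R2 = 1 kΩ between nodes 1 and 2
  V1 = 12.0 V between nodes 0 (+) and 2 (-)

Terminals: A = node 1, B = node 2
Nodal analysis, taking node 2 as the 0 V reference.
Source V1 fixes V_0 = 12 V.
KCL at each unknown node (sum of currents leaving = 0; resistances in Ω):
  Node 1: (V_1 - 12)/500 + (V_1 - 0)/1000 = 0
Collecting terms: 0.003 × V_1 = 0.024  =>  V_1 = 8 V
I_R1 = (V_0 - V_1)/R1 = (12 - 8)/500 = 0.008 A
|I_R1| = 0.008 A

Final answer: |I_R1| = 0.008 A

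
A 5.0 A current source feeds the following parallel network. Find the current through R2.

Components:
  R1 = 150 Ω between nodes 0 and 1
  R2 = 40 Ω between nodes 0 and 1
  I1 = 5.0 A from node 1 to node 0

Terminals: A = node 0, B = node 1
All resistors sit directly between nodes 0 and 1, so they are in parallel and share one voltage V; the full source current 5 A splits among them.
1/R_par = 1/150 + 1/40 = 0.03167 S  =>  R_par = 31.58 Ω
V = I × R_par = 5 × 31.58 = 157.9 V
I_R2 = V/R2 = 157.9/40 = 3.947 A

Final answer: 3.947 A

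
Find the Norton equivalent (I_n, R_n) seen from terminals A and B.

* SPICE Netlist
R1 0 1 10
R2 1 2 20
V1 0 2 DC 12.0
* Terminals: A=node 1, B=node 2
Find the Thévenin equivalent first; then I_n = V_th/R_th and R_n = R_th.
Step 1 — V_th is the open-circuit voltage V_A - V_B (nothing connected across the terminals).
Nodal analysis, taking node 2 as the 0 V reference.
Source V1 fixes V_0 = 12 V.
KCL at each unknown node (sum of currents leaving = 0; resistances in Ω):
  Node 1: (V_1 - 12)/10 + (V_1 - 0)/20 = 0
Collecting terms: 0.15 × V_1 = 1.2  =>  V_1 = 8 V
V_th = V_1 - V_2 = 8 - 0 = 8 V
Step 2 — R_th: zero the source — replace V1 by a short circuit (node 2 merges into node 0) — and find the resistance seen between A (node 1) and B (node 0).
Reduce the network between node 1 (A) and node 0 (B) by series/parallel combination:
  Rp1 = R1 ‖ R2 (parallel, both between nodes 0 and 1) = 1/(1/10 + 1/20) = 6.667 Ω
R_th = 6.667 Ω
I_n = V_th/R_th = 8/6.667 = 1.2 A, and R_n = R_th = 6.667 Ω

Final answer: I_n = 1.2 A, R_n = 6.667 Ω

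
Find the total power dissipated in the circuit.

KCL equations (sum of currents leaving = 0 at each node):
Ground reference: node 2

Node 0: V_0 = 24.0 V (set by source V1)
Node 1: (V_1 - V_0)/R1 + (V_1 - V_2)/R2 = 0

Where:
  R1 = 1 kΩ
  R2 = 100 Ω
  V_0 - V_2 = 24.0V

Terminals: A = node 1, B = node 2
Nodal analysis, taking node 2 as the 0 V reference.
Source V1 fixes V_0 = 24 V.
KCL at each unknown node (sum of currents leaving = 0; resistances in Ω):
  Node 1: (V_1 - 24)/1000 + (V_1 - 0)/100 = 0
Collecting terms: 0.011 × V_1 = 0.024  =>  V_1 = 2.182 V
Power in each resistor, P = (ΔV)²/R:
  P_R1 = (24 - 2.182)²/1000 = 0.476 W
  P_R2 = (2.182 - 0)²/100 = 0.0476 W
P_total = P_R1 + P_R2 = 0.5236 W

Final answer: 0.5236 W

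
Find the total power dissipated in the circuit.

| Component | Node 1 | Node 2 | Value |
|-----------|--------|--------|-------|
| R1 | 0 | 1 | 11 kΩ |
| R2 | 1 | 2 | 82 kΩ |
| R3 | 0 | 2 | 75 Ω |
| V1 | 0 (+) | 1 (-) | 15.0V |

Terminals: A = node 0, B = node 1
Nodal analysis, taking node 1 as the 0 V reference.
Source V1 fixes V_0 = 15 V.
KCL at each unknown node (sum of currents leaving = 0; resistances in Ω):
  Node 2: (V_2 - 0)/82000 + (V_2 - 15)/75 = 0
Collecting terms: 0.01335 × V_2 = 0.2  =>  V_2 = 14.99 V
Power in each resistor, P = (ΔV)²/R:
  P_R1 = (15 - 0)²/11000 = 0.02045 W
  P_R2 = (0 - 14.99)²/82000 = 0.002739 W
  P_R3 = (15 - 14.99)²/75 = 0.000002505 W
P_total = P_R1 + P_R2 + P_R3 = 0.0232 W

Final answer: 0.0232 W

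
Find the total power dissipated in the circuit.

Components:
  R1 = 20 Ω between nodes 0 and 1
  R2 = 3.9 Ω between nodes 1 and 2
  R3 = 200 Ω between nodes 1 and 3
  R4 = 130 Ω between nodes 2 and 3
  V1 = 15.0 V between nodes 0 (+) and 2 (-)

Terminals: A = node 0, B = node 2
Nodal analysis, taking node 2 as the 0 V reference.
Source V1 fixes V_0 = 15 V.
KCL at each unknown node (sum of currents leaving = 0; resistances in Ω):
  Node 1: (V_1 - 15)/20 + (V_1 - 0)/3.9 + (V_1 - V_3)/200 = 0
  Node 3: (V_3 - V_1)/200 + (V_3 - 0)/130 = 0
Collecting terms (coefficients in siemens):
  0.3114·V_1 - 0.005·V_3 = 0.75
  0.01269·V_3 - 0.005·V_1 = 0
Determinant D = (0.3114)(0.01269) - (-0.005)(-0.005) = 0.003928
V_1 = [(0.75)(0.01269) - (-0.005)(0)]/D = 2.424 V
V_3 = [(0.3114)(0) - (0.75)(-0.005)]/D = 0.9548 V
Power in each resistor, P = (ΔV)²/R:
  P_R1 = (15 - 2.424)²/20 = 7.908 W
  P_R2 = (2.424 - 0)²/3.9 = 1.506 W
  P_R3 = (2.424 - 0.9548)²/200 = 0.01079 W
  P_R4 = (0 - 0.9548)²/130 = 0.007013 W
P_total = P_R1 + P_R2 + P_R3 + P_R4 = 9.432 W

Final answer: 9.432 W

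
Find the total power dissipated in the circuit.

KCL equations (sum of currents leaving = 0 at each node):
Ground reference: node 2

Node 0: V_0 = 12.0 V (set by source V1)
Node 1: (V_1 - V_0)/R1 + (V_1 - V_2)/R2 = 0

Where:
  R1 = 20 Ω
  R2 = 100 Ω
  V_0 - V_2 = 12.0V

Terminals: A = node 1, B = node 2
Nodal analysis, taking node 2 as the 0 V reference.
Source V1 fixes V_0 = 12 V.
KCL at each unknown node (sum of currents leaving = 0; resistances in Ω):
  Node 1: (V_1 - 12)/20 + (V_1 - 0)/100 = 0
Collecting terms: 0.06 × V_1 = 0.6  =>  V_1 = 10 V
Power in each resistor, P = (ΔV)²/R:
  P_R1 = (12 - 10)²/20 = 0.2 W
  P_R2 = (10 - 0)²/100 = 1 W
P_total = P_R1 + P_R2 = 1.2 W

Final answer: 1.2 W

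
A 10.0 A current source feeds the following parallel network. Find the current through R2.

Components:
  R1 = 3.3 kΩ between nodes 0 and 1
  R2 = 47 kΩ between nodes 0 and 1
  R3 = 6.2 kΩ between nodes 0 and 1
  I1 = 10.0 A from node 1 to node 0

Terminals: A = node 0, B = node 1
All resistors sit directly between nodes 0 and 1, so they are in parallel and share one voltage V; the full source current 10 A splits among them.
1/R_par = 1/3300 + 1/47000 + 1/6200 = 0.0004856 S  =>  R_par = 2059 Ω
V = I × R_par = 10 × 2059 = 20590 V
I_R2 = V/R2 = 20590/47000 = 0.4382 A

Final answer: 0.4382 A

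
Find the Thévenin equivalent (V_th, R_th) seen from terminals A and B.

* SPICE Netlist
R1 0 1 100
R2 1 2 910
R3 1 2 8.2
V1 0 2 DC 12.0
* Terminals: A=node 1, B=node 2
Step 1 — V_th is the open-circuit voltage V_A - V_B (nothing connected across the terminals).
Nodal analysis, taking node 2 as the 0 V reference.
Source V1 fixes V_0 = 12 V.
KCL at each unknown node (sum of currents leaving = 0; resistances in Ω):
  Node 1: (V_1 - 12)/100 + (V_1 - 0)/910 + (V_1 - 0)/8.2 = 0
Collecting terms: 0.1331 × V_1 = 0.12  =>  V_1 = 0.9019 V
V_th = V_1 - V_2 = 0.9019 - 0 = 0.9019 V
Step 2 — R_th: zero the source — replace V1 by a short circuit (node 2 merges into node 0) — and find the resistance seen between A (node 1) and B (node 0).
Reduce the network between node 1 (A) and node 0 (B) by series/parallel combination:
  Rp1 = R1 ‖ R2 ‖ R3 (parallel, all between nodes 0 and 1) = 1/(1/100 + 1/910 + 1/8.2) = 7.516 Ω
R_th = 7.516 Ω

Final answer: V_th = 0.9019 V, R_th = 7.516 Ω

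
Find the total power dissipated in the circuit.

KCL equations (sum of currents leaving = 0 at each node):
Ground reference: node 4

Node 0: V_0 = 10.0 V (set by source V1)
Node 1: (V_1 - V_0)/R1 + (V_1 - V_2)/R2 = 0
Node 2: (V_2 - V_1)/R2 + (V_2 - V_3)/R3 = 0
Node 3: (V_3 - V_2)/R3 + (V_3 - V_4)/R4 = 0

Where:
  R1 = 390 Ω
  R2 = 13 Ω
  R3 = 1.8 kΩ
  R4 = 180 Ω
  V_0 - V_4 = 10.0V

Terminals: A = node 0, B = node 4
Nodal analysis, taking node 4 as the 0 V reference.
Source V1 fixes V_0 = 10 V.
KCL at each unknown node (sum of currents leaving = 0; resistances in Ω):
  Node 1: (V_1 - 10)/390 + (V_1 - V_2)/13 = 0
  Node 2: (V_2 - V_1)/13 + (V_2 - V_3)/1800 = 0
  Node 3: (V_3 - V_2)/1800 + (V_3 - 0)/180 = 0
Collecting terms (coefficients in siemens):
  0.07949·V_1 - 0.07692·V_2 = 0.02564
  0.07748·V_2 - 0.07692·V_1 - 0.0005556·V_3 = 0
  0.006111·V_3 - 0.0005556·V_2 = 0
Solving these 3 simultaneous equations (Gaussian elimination) gives:
  V_1 = 8.363 V, V_2 = 8.309 V, V_3 = 0.7554 V
Power in each resistor, P = (ΔV)²/R:
  P_R1 = (10 - 8.363)²/390 = 0.006868 W
  P_R2 = (8.363 - 8.309)²/13 = 0.0002289 W
  P_R3 = (8.309 - 0.7554)²/1800 = 0.0317 W
  P_R4 = (0.7554 - 0)²/180 = 0.00317 W
P_total = P_R1 + P_R2 + P_R3 + P_R4 = 0.04196 W

Final answer: 0.04196 W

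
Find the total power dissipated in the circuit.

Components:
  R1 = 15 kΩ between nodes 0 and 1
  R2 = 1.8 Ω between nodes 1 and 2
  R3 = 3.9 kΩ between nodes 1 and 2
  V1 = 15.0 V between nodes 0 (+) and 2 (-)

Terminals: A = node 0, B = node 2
Nodal analysis, taking node 2 as the 0 V reference.
Source V1 fixes V_0 = 15 V.
KCL at each unknown node (sum of currents leaving = 0; resistances in Ω):
  Node 1: (V_1 - 15)/15000 + (V_1 - 0)/1.8 + (V_1 - 0)/3900 = 0
Collecting terms: 0.5559 × V_1 = 0.001  =>  V_1 = 0.001799 V
Power in each resistor, P = (ΔV)²/R:
  P_R1 = (15 - 0.001799)²/15000 = 0.015 W
  P_R2 = (0.001799 - 0)²/1.8 = 0.000001798 W
  P_R3 = (0.001799 - 0)²/3900 = 0.0000000008298 W
P_total = P_R1 + P_R2 + P_R3 = 0.015 W

Final answer: 0.015 W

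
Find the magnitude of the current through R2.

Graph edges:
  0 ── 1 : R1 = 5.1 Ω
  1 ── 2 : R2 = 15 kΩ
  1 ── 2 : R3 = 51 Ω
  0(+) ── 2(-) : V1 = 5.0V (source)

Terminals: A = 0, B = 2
Nodal analysis, taking node 2 as the 0 V reference.
Source V1 fixes V_0 = 5 V.
KCL at each unknown node (sum of currents leaving = 0; resistances in Ω):
  Node 1: (V_1 - 5)/5.1 + (V_1 - 0)/15000 + (V_1 - 0)/51 = 0
Collecting terms: 0.2158 × V_1 = 0.9804  =>  V_1 = 4.544 V
I_R2 = (V_1 - V_2)/R2 = (4.544 - 0)/15000 = 0.0003029 A
|I_R2| = 0.0003029 A

Final answer: |I_R2| = 0.0003029 A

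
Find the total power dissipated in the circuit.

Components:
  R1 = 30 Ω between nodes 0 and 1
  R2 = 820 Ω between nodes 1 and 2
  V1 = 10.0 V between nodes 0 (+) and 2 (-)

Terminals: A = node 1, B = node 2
Nodal analysis, taking node 2 as the 0 V reference.
Source V1 fixes V_0 = 10 V.
KCL at each unknown node (sum of currents leaving = 0; resistances in Ω):
  Node 1: (V_1 - 10)/30 + (V_1 - 0)/820 = 0
Collecting terms: 0.03455 × V_1 = 0.3333  =>  V_1 = 9.647 V
Power in each resistor, P = (ΔV)²/R:
  P_R1 = (10 - 9.647)²/30 = 0.004152 W
  P_R2 = (9.647 - 0)²/820 = 0.1135 W
P_total = P_R1 + P_R2 = 0.1176 W

Final answer: 0.1176 W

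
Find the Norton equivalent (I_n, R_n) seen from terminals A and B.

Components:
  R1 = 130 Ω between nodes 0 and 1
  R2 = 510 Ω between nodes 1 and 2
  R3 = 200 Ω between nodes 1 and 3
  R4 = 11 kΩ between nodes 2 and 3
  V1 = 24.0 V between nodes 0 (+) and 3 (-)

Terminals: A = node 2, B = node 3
Find the Thévenin equivalent first; then I_n = V_th/R_th and R_n = R_th.
Step 1 — V_th is the open-circuit voltage V_A - V_B (nothing connected across the terminals).
Nodal analysis, taking node 3 as the 0 V reference.
Source V1 fixes V_0 = 24 V.
KCL at each unknown node (sum of currents leaving = 0; resistances in Ω):
  Node 1: (V_1 - 24)/130 + (V_1 - V_2)/510 + (V_1 - 0)/200 = 0
  Node 2: (V_2 - V_1)/510 + (V_2 - 0)/11000 = 0
Collecting terms (coefficients in siemens):
  0.01465·V_1 - 0.001961·V_2 = 0.1846
  0.002052·V_2 - 0.001961·V_1 = 0
Determinant D = (0.01465)(0.002052) - (-0.001961)(-0.001961) = 0.00002622
V_1 = [(0.1846)(0.002052) - (-0.001961)(0)]/D = 14.45 V
V_2 = [(0.01465)(0) - (0.1846)(-0.001961)]/D = 13.81 V
V_th = V_2 - V_3 = 13.81 - 0 = 13.81 V
Step 2 — R_th: zero the source — replace V1 by a short circuit (node 3 merges into node 0) — and find the resistance seen between A (node 2) and B (node 0).
Reduce the network between node 2 (A) and node 0 (B) by series/parallel combination:
  Rp1 = R1 ‖ R3 (parallel, both between nodes 0 and 1) = 1/(1/130 + 1/200) = 78.79 Ω
  Rs1 = R2 + Rp1 (series, joined only at node 1) = 510 + 78.79 = 588.8 Ω
  Rp2 = R4 ‖ Rs1 (parallel, both between nodes 0 and 2) = 1/(1/11000 + 1/588.8) = 558.9 Ω
R_th = 558.9 Ω
I_n = V_th/R_th = 13.81/558.9 = 0.0247 A, and R_n = R_th = 558.9 Ω

Final answer: I_n = 0.0247 A, R_n = 558.9 Ω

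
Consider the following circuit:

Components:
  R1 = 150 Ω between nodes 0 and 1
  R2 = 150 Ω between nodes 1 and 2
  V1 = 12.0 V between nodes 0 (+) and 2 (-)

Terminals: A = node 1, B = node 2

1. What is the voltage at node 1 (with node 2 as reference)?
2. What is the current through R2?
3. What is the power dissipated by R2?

Nodal analysis, taking node 2 as the 0 V reference.
Source V1 fixes V_0 = 12 V.
KCL at each unknown node (sum of currents leaving = 0; resistances in Ω):
  Node 1: (V_1 - 12)/150 + (V_1 - 0)/150 = 0
Collecting terms: 0.01333 × V_1 = 0.08  =>  V_1 = 6 V
Part 1:
  Read off the nodal solution: V_1 = 6 V
Part 2:
  I_R2 = (V_1 - V_2)/R2 = (6 - 0)/150 = 0.04 A
  Magnitude: I_R2 = 0.04 A
Part 3:
  I_R2 = (V_1 - V_2)/R2 = (6 - 0)/150 = 0.04 A
  P_R2 = I_R2² × R2 = (0.04)² × 150 = 0.24 W

Final answers:
1. V_1 = 6 V
2. I_R2 = 0.04 A
3. P_R2 = 0.24 W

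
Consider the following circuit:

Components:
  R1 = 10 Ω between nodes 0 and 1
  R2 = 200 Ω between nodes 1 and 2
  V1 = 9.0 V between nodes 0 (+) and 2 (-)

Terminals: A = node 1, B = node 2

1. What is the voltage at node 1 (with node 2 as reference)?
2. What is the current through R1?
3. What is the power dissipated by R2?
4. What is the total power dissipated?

Nodal analysis, taking node 2 as the 0 V reference.
Source V1 fixes V_0 = 9 V.
KCL at each unknown node (sum of currents leaving = 0; resistances in Ω):
  Node 1: (V_1 - 9)/10 + (V_1 - 0)/200 = 0
Collecting terms: 0.105 × V_1 = 0.9  =>  V_1 = 8.571 V
Part 1:
  Read off the nodal solution: V_1 = 8.571 V
Part 2:
  I_R1 = (V_0 - V_1)/R1 = (9 - 8.571)/10 = 0.04286 A
  Magnitude: I_R1 = 0.04286 A
Part 3:
  I_R2 = (V_1 - V_2)/R2 = (8.571 - 0)/200 = 0.04286 A
  P_R2 = I_R2² × R2 = (0.04286)² × 200 = 0.3673 W
Part 4:
  Power in each resistor, P = (ΔV)²/R:
    P_R1 = (9 - 8.571)²/10 = 0.01837 W
    P_R2 = (8.571 - 0)²/200 = 0.3673 W
  P_total = P_R1 + P_R2 = 0.3857 W

Final answers:
1. V_1 = 8.571 V
2. I_R1 = 0.04286 A
3. P_R2 = 0.3673 W
4. P_total = 0.3857 W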